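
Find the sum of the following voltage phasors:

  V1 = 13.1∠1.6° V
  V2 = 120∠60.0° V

Step 1 — Convert each phasor to rectangular form:
  V1 = 13.1·(cos(1.6°) + j·sin(1.6°)) = 13.09 + j0.3658 V
  V2 = 120·(cos(60.0°) + j·sin(60.0°)) = 60 + j103.9 V
Step 2 — Sum components: V_total = 73.09 + j104.3 V.
Step 3 — Convert to polar: |V_total| = 127.4 V, ∠V_total = 55.0°.

V_total = 127.4∠55.0° V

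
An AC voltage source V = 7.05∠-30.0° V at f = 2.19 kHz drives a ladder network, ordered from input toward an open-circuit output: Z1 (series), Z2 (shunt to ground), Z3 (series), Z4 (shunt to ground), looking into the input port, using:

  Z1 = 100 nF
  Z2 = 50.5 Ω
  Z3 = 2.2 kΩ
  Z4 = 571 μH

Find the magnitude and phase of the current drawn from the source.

Step 1 — Angular frequency: ω = 2π·f = 2π·2190 = 1.376e+04 rad/s.
Step 2 — Component impedances:
  Z1: Z = 1/(jωC) = -j/(ω·C) = 0 - j726.7 Ω
  Z2: Z = R = 50.5 Ω
  Z3: Z = R = 2200 Ω
  Z4: Z = jωL = j·1.376e+04·0.000571 = 0 + j7.857 Ω
Step 3 — Ladder network (open output): work backward from the far end, alternating series and parallel combinations. Z_in = 49.37 - j726.7 Ω = 728.4∠-86.1° Ω.
Step 4 — Source phasor: V = 7.05∠-30.0° V = 6.105 - j3.525 V.
Step 5 — Ohm's law: I = V / Z_total = (6.105 - j3.525) / (49.37 - j726.7) = 0.005396 + j0.008035 A.
Step 6 — Convert to polar: |I| = 0.009679 A, ∠I = 56.1°.

I = 0.009679∠56.1° A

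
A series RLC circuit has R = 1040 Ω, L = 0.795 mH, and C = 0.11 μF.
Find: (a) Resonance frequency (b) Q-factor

Step 1 — Resonance condition Im(Z)=0 gives ω₀ = 1/√(LC).
Step 2 — ω₀ = 1/√(0.000795·1.1e-07) = 1.069e+05 rad/s.
Step 3 — f₀ = ω₀/(2π) = 1.702e+04 Hz.
Step 4 — Series Q: Q = ω₀L/R = 1.069e+05·0.000795/1040 = 0.08174.

(a) f₀ = 1.702e+04 Hz  (b) Q = 0.08174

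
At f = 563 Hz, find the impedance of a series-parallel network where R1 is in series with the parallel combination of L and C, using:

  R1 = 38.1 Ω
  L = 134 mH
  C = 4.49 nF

Step 1 — Angular frequency: ω = 2π·f = 2π·563 = 3537 rad/s.
Step 2 — Component impedances:
  R1: Z = R = 38.1 Ω
  L: Z = jωL = j·3537·0.134 = 0 + j474 Ω
  C: Z = 1/(jωC) = -j/(ω·C) = 0 - j6.296e+04 Ω
Step 3 — Parallel branch: L || C = 1/(1/L + 1/C) = 0 + j477.6 Ω.
Step 4 — Series with R1: Z_total = R1 + (L || C) = 38.1 + j477.6 Ω = 479.1∠85.4° Ω.

Z = 38.1 + j477.6 Ω = 479.1∠85.4° Ω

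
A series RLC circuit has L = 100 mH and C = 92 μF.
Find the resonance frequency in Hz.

Step 1 — Resonance condition Im(Z)=0 gives ω₀ = 1/√(LC).
Step 2 — ω₀ = 1/√(0.1·9.2e-05) = 329.7 rad/s.
Step 3 — f₀ = ω₀/(2π) = 52.47 Hz.

f₀ = 52.47 Hz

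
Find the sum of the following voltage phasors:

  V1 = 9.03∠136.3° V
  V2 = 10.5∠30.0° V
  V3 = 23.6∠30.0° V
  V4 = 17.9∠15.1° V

Step 1 — Convert each phasor to rectangular form:
  V1 = 9.03·(cos(136.3°) + j·sin(136.3°)) = -6.528 + j6.239 V
  V2 = 10.5·(cos(30.0°) + j·sin(30.0°)) = 9.093 + j5.25 V
  V3 = 23.6·(cos(30.0°) + j·sin(30.0°)) = 20.44 + j11.8 V
  V4 = 17.9·(cos(15.1°) + j·sin(15.1°)) = 17.28 + j4.663 V
Step 2 — Sum components: V_total = 40.29 + j27.95 V.
Step 3 — Convert to polar: |V_total| = 49.03 V, ∠V_total = 34.8°.

V_total = 49.03∠34.8° V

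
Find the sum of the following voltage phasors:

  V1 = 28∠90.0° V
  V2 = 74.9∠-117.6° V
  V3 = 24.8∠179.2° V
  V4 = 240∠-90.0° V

Step 1 — Convert each phasor to rectangular form:
  V1 = 28·(cos(90.0°) + j·sin(90.0°)) = 0 + j28 V
  V2 = 74.9·(cos(-117.6°) + j·sin(-117.6°)) = -34.7 - j66.38 V
  V3 = 24.8·(cos(179.2°) + j·sin(179.2°)) = -24.8 + j0.3463 V
  V4 = 240·(cos(-90.0°) + j·sin(-90.0°)) = 0 - j240 V
Step 2 — Sum components: V_total = -59.5 - j278 V.
Step 3 — Convert to polar: |V_total| = 284.3 V, ∠V_total = -102.1°.

V_total = 284.3∠-102.1° V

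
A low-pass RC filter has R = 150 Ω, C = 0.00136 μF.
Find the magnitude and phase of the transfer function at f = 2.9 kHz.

Step 1 — Angular frequency: ω = 2π·2900 = 1.822e+04 rad/s.
Step 2 — Transfer function: H(jω) = 1/(1 + jωRC).
Step 3 — Denominator: 1 + jωRC = 1 + j·1.822e+04·150·1.36e-09 = 1 + j0.003717.
Step 4 — H = 1 - j0.003717.
Step 5 — Magnitude: |H| = 1 (-0.0 dB); phase: φ = -0.2°.

|H| = 1 (-0.0 dB), φ = -0.2°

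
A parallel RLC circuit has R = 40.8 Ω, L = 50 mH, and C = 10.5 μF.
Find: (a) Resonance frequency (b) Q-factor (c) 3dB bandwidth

Step 1 — Resonance: ω₀ = 1/√(LC) = 1/√(0.05·1.05e-05) = 1380 rad/s.
Step 2 — f₀ = ω₀/(2π) = 219.7 Hz.
Step 3 — Parallel Q: Q = R/(ω₀L) = 40.8/(1380·0.05) = 0.5912.
Step 4 — Bandwidth: Δω = ω₀/Q = 2334 rad/s; BW = Δω/(2π) = 371.5 Hz.

(a) f₀ = 219.7 Hz  (b) Q = 0.5912  (c) BW = 371.5 Hz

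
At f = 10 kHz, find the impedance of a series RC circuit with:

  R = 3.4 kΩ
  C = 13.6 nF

Step 1 — Angular frequency: ω = 2π·f = 2π·1e+04 = 6.283e+04 rad/s.
Step 2 — Component impedances:
  R: Z = R = 3400 Ω
  C: Z = 1/(jωC) = -j/(ω·C) = 0 - j1170 Ω
Step 3 — Series combination: Z_total = R + C = 3400 - j1170 Ω = 3596∠-19.0° Ω.

Z = 3400 - j1170 Ω = 3596∠-19.0° Ω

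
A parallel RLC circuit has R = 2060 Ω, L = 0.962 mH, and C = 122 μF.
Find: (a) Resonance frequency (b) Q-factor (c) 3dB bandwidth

Step 1 — Resonance: ω₀ = 1/√(LC) = 1/√(0.000962·0.000122) = 2919 rad/s.
Step 2 — f₀ = ω₀/(2π) = 464.6 Hz.
Step 3 — Parallel Q: Q = R/(ω₀L) = 2060/(2919·0.000962) = 733.6.
Step 4 — Bandwidth: Δω = ω₀/Q = 3.979 rad/s; BW = Δω/(2π) = 0.6333 Hz.

(a) f₀ = 464.6 Hz  (b) Q = 733.6  (c) BW = 0.6333 Hz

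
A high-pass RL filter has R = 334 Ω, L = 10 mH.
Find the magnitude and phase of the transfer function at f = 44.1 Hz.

Step 1 — Angular frequency: ω = 2π·44.1 = 277.1 rad/s.
Step 2 — Transfer function: H(jω) = jωL/(R + jωL).
Step 3 — Numerator jωL = j·2.771; denominator R + jωL = 334 + j2.771.
Step 4 — H = 6.882e-05 + j0.008295.
Step 5 — Magnitude: |H| = 0.008296 (-41.6 dB); phase: φ = 89.5°.

|H| = 0.008296 (-41.6 dB), φ = 89.5°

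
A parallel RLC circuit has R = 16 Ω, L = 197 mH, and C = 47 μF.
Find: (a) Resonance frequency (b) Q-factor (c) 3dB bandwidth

Step 1 — Resonance: ω₀ = 1/√(LC) = 1/√(0.197·4.7e-05) = 328.6 rad/s.
Step 2 — f₀ = ω₀/(2π) = 52.3 Hz.
Step 3 — Parallel Q: Q = R/(ω₀L) = 16/(328.6·0.197) = 0.2471.
Step 4 — Bandwidth: Δω = ω₀/Q = 1330 rad/s; BW = Δω/(2π) = 211.6 Hz.

(a) f₀ = 52.3 Hz  (b) Q = 0.2471  (c) BW = 211.6 Hz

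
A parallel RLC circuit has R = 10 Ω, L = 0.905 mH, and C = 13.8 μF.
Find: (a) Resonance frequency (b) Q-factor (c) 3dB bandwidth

Step 1 — Resonance: ω₀ = 1/√(LC) = 1/√(0.000905·1.38e-05) = 8948 rad/s.
Step 2 — f₀ = ω₀/(2π) = 1424 Hz.
Step 3 — Parallel Q: Q = R/(ω₀L) = 10/(8948·0.000905) = 1.235.
Step 4 — Bandwidth: Δω = ω₀/Q = 7246 rad/s; BW = Δω/(2π) = 1153 Hz.

(a) f₀ = 1424 Hz  (b) Q = 1.235  (c) BW = 1153 Hz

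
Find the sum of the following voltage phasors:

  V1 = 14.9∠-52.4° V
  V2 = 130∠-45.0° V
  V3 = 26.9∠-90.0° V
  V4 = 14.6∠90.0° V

Step 1 — Convert each phasor to rectangular form:
  V1 = 14.9·(cos(-52.4°) + j·sin(-52.4°)) = 9.091 - j11.81 V
  V2 = 130·(cos(-45.0°) + j·sin(-45.0°)) = 91.92 - j91.92 V
  V3 = 26.9·(cos(-90.0°) + j·sin(-90.0°)) = 0 - j26.9 V
  V4 = 14.6·(cos(90.0°) + j·sin(90.0°)) = 0 + j14.6 V
Step 2 — Sum components: V_total = 101 - j116 V.
Step 3 — Convert to polar: |V_total| = 153.8 V, ∠V_total = -49.0°.

V_total = 153.8∠-49.0° V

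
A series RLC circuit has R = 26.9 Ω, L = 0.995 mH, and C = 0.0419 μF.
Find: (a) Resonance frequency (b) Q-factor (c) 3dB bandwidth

Step 1 — Resonance: ω₀ = 1/√(LC) = 1/√(0.000995·4.19e-08) = 1.549e+05 rad/s.
Step 2 — f₀ = ω₀/(2π) = 2.465e+04 Hz.
Step 3 — Series Q: Q = ω₀L/R = 1.549e+05·0.000995/26.9 = 5.729.
Step 4 — Bandwidth: Δω = ω₀/Q = 2.704e+04 rad/s; BW = Δω/(2π) = 4303 Hz.

(a) f₀ = 2.465e+04 Hz  (b) Q = 5.729  (c) BW = 4303 Hz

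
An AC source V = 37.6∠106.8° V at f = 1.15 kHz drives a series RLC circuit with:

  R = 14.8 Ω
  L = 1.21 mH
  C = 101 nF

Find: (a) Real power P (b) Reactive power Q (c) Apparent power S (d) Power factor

Step 1 — Angular frequency: ω = 2π·f = 2π·1150 = 7226 rad/s.
Step 2 — Component impedances:
  R: Z = R = 14.8 Ω
  L: Z = jωL = j·7226·0.00121 = 0 + j8.743 Ω
  C: Z = 1/(jωC) = -j/(ω·C) = 0 - j1370 Ω
Step 3 — Series combination: Z_total = R + L + C = 14.8 - j1362 Ω = 1362∠-89.4° Ω.
Step 4 — Source phasor: V = 37.6∠106.8° V = -10.87 + j36 V.
Step 5 — Current: I = V / Z = -0.02652 - j0.007694 A = 0.02761∠-163.8° A.
Step 6 — Complex power: S = V·I* = 0.01129 - j1.038 VA.
Step 7 — Real power: P = Re(S) = 0.01129 W.
Step 8 — Reactive power: Q = Im(S) = -1.038 VAR.
Step 9 — Apparent power: |S| = 1.038 VA.
Step 10 — Power factor: PF = P/|S| = 0.01087 (leading).

(a) P = 0.01129 W  (b) Q = -1.038 VAR  (c) S = 1.038 VA  (d) PF = 0.01087 (leading)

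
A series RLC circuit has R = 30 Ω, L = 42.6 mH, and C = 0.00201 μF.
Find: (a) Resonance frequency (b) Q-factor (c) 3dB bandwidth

Step 1 — Resonance: ω₀ = 1/√(LC) = 1/√(0.0426·2.01e-09) = 1.081e+05 rad/s.
Step 2 — f₀ = ω₀/(2π) = 1.72e+04 Hz.
Step 3 — Series Q: Q = ω₀L/R = 1.081e+05·0.0426/30 = 153.5.
Step 4 — Bandwidth: Δω = ω₀/Q = 704.2 rad/s; BW = Δω/(2π) = 112.1 Hz.

(a) f₀ = 1.72e+04 Hz  (b) Q = 153.5  (c) BW = 112.1 Hz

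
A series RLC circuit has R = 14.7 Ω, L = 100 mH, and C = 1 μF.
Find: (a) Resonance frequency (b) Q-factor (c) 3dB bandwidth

Step 1 — Resonance: ω₀ = 1/√(LC) = 1/√(0.1·1e-06) = 3162 rad/s.
Step 2 — f₀ = ω₀/(2π) = 503.3 Hz.
Step 3 — Series Q: Q = ω₀L/R = 3162·0.1/14.7 = 21.51.
Step 4 — Bandwidth: Δω = ω₀/Q = 147 rad/s; BW = Δω/(2π) = 23.4 Hz.

(a) f₀ = 503.3 Hz  (b) Q = 21.51  (c) BW = 23.4 Hz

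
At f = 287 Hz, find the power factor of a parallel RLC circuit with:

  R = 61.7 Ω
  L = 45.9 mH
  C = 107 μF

Step 1 — Angular frequency: ω = 2π·f = 2π·287 = 1803 rad/s.
Step 2 — Component impedances:
  R: Z = R = 61.7 Ω
  L: Z = jωL = j·1803·0.0459 = 0 + j82.77 Ω
  C: Z = 1/(jωC) = -j/(ω·C) = 0 - j5.183 Ω
Step 3 — Parallel combination: 1/Z_total = 1/R + 1/L + 1/C; Z_total = 0.4915 - j5.485 Ω = 5.507∠-84.9° Ω.
Step 4 — Power factor: PF = cos(φ) = Re(Z)/|Z| = 0.4915/5.507 = 0.08925.
Step 5 — Type: Im(Z) = -5.485 ⇒ leading (phase φ = -84.9°).

PF = 0.08925 (leading, φ = -84.9°)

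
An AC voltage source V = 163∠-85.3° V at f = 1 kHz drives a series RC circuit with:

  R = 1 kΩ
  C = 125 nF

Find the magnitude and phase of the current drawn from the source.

Step 1 — Angular frequency: ω = 2π·f = 2π·1000 = 6283 rad/s.
Step 2 — Component impedances:
  R: Z = R = 1000 Ω
  C: Z = 1/(jωC) = -j/(ω·C) = 0 - j1273 Ω
Step 3 — Series combination: Z_total = R + C = 1000 - j1273 Ω = 1619∠-51.9° Ω.
Step 4 — Source phasor: V = 163∠-85.3° V = 13.36 - j162.5 V.
Step 5 — Ohm's law: I = V / Z_total = (13.36 - j162.5) / (1000 - j1273) = 0.08401 - j0.05549 A.
Step 6 — Convert to polar: |I| = 0.1007 A, ∠I = -33.4°.

I = 0.1007∠-33.4° A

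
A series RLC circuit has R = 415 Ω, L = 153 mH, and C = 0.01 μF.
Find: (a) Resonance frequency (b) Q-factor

Step 1 — Resonance condition Im(Z)=0 gives ω₀ = 1/√(LC).
Step 2 — ω₀ = 1/√(0.153·1e-08) = 2.557e+04 rad/s.
Step 3 — f₀ = ω₀/(2π) = 4069 Hz.
Step 4 — Series Q: Q = ω₀L/R = 2.557e+04·0.153/415 = 9.425.

(a) f₀ = 4069 Hz  (b) Q = 9.425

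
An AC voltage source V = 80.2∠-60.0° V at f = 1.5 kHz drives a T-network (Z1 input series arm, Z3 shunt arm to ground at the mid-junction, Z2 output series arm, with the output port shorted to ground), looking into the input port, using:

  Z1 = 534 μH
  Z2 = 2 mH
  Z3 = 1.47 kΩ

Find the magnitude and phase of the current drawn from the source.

Step 1 — Angular frequency: ω = 2π·f = 2π·1500 = 9425 rad/s.
Step 2 — Component impedances:
  Z1: Z = jωL = j·9425·0.000534 = 0 + j5.033 Ω
  Z2: Z = jωL = j·9425·0.002 = 0 + j18.85 Ω
  Z3: Z = R = 1470 Ω
Step 3 — With the output port shorted to ground, the output series arm Z2 runs from the junction to ground; the shunt arm Z3 also runs from the junction to ground. They appear in parallel: Z3 || Z2 = 0.2417 + j18.85 Ω.
Step 4 — Series with input arm Z1: Z_in = Z1 + (Z3 || Z2) = 0.2417 + j23.88 Ω = 23.88∠89.4° Ω.
Step 5 — Source phasor: V = 80.2∠-60.0° V = 40.1 - j69.46 V.
Step 6 — Ohm's law: I = V / Z_total = (40.1 - j69.46) / (0.2417 + j23.88) = -2.891 - j1.709 A.
Step 7 — Convert to polar: |I| = 3.358 A, ∠I = -149.4°.

I = 3.358∠-149.4° A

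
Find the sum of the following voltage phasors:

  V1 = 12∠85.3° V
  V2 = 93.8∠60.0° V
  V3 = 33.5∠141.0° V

Step 1 — Convert each phasor to rectangular form:
  V1 = 12·(cos(85.3°) + j·sin(85.3°)) = 0.9833 + j11.96 V
  V2 = 93.8·(cos(60.0°) + j·sin(60.0°)) = 46.9 + j81.23 V
  V3 = 33.5·(cos(141.0°) + j·sin(141.0°)) = -26.03 + j21.08 V
Step 2 — Sum components: V_total = 21.85 + j114.3 V.
Step 3 — Convert to polar: |V_total| = 116.3 V, ∠V_total = 79.2°.

V_total = 116.3∠79.2° V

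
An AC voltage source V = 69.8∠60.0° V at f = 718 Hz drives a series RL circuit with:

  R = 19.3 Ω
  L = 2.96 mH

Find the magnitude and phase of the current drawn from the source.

Step 1 — Angular frequency: ω = 2π·f = 2π·718 = 4511 rad/s.
Step 2 — Component impedances:
  R: Z = R = 19.3 Ω
  L: Z = jωL = j·4511·0.00296 = 0 + j13.35 Ω
Step 3 — Series combination: Z_total = R + L = 19.3 + j13.35 Ω = 23.47∠34.7° Ω.
Step 4 — Source phasor: V = 69.8∠60.0° V = 34.9 + j60.45 V.
Step 5 — Ohm's law: I = V / Z_total = (34.9 + j60.45) / (19.3 + j13.35) = 2.688 + j1.272 A.
Step 6 — Convert to polar: |I| = 2.974 A, ∠I = 25.3°.

I = 2.974∠25.3° A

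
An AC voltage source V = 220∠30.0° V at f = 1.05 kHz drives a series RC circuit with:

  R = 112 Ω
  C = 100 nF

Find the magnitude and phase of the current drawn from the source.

Step 1 — Angular frequency: ω = 2π·f = 2π·1050 = 6597 rad/s.
Step 2 — Component impedances:
  R: Z = R = 112 Ω
  C: Z = 1/(jωC) = -j/(ω·C) = 0 - j1516 Ω
Step 3 — Series combination: Z_total = R + C = 112 - j1516 Ω = 1520∠-85.8° Ω.
Step 4 — Source phasor: V = 220∠30.0° V = 190.5 + j110 V.
Step 5 — Ohm's law: I = V / Z_total = (190.5 + j110) / (112 - j1516) = -0.06294 + j0.1303 A.
Step 6 — Convert to polar: |I| = 0.1447 A, ∠I = 115.8°.

I = 0.1447∠115.8° A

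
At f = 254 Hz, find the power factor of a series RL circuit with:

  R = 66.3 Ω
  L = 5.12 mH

Step 1 — Angular frequency: ω = 2π·f = 2π·254 = 1596 rad/s.
Step 2 — Component impedances:
  R: Z = R = 66.3 Ω
  L: Z = jωL = j·1596·0.00512 = 0 + j8.171 Ω
Step 3 — Series combination: Z_total = R + L = 66.3 + j8.171 Ω = 66.8∠7.0° Ω.
Step 4 — Power factor: PF = cos(φ) = Re(Z)/|Z| = 66.3/66.8 = 0.9925.
Step 5 — Type: Im(Z) = 8.171 ⇒ lagging (phase φ = 7.0°).

PF = 0.9925 (lagging, φ = 7.0°)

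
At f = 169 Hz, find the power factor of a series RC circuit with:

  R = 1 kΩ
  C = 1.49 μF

Step 1 — Angular frequency: ω = 2π·f = 2π·169 = 1062 rad/s.
Step 2 — Component impedances:
  R: Z = R = 1000 Ω
  C: Z = 1/(jωC) = -j/(ω·C) = 0 - j632 Ω
Step 3 — Series combination: Z_total = R + C = 1000 - j632 Ω = 1183∠-32.3° Ω.
Step 4 — Power factor: PF = cos(φ) = Re(Z)/|Z| = 1000/1183 = 0.8453.
Step 5 — Type: Im(Z) = -632 ⇒ leading (phase φ = -32.3°).

PF = 0.8453 (leading, φ = -32.3°)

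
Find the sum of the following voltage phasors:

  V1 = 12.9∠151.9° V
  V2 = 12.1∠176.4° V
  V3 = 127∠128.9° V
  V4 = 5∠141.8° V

Step 1 — Convert each phasor to rectangular form:
  V1 = 12.9·(cos(151.9°) + j·sin(151.9°)) = -11.38 + j6.076 V
  V2 = 12.1·(cos(176.4°) + j·sin(176.4°)) = -12.08 + j0.7598 V
  V3 = 127·(cos(128.9°) + j·sin(128.9°)) = -79.75 + j98.84 V
  V4 = 5·(cos(141.8°) + j·sin(141.8°)) = -3.929 + j3.092 V
Step 2 — Sum components: V_total = -107.1 + j108.8 V.
Step 3 — Convert to polar: |V_total| = 152.7 V, ∠V_total = 134.6°.

V_total = 152.7∠134.6° V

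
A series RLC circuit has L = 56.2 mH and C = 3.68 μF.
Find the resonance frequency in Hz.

Step 1 — Resonance condition Im(Z)=0 gives ω₀ = 1/√(LC).
Step 2 — ω₀ = 1/√(0.0562·3.68e-06) = 2199 rad/s.
Step 3 — f₀ = ω₀/(2π) = 350 Hz.

f₀ = 350 Hz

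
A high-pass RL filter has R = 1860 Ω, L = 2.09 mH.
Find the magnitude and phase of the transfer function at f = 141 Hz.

Step 1 — Angular frequency: ω = 2π·141 = 885.9 rad/s.
Step 2 — Transfer function: H(jω) = jωL/(R + jωL).
Step 3 — Numerator jωL = j·1.852; denominator R + jωL = 1860 + j1.852.
Step 4 — H = 9.91e-07 + j0.0009955.
Step 5 — Magnitude: |H| = 0.0009955 (-60.0 dB); phase: φ = 89.9°.

|H| = 0.0009955 (-60.0 dB), φ = 89.9°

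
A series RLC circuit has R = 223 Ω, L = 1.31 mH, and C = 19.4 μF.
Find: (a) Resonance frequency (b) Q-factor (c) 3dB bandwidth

Step 1 — Resonance condition Im(Z)=0 gives ω₀ = 1/√(LC).
Step 2 — ω₀ = 1/√(0.00131·1.94e-05) = 6273 rad/s.
Step 3 — f₀ = ω₀/(2π) = 998.4 Hz.
Step 4 — Series Q: Q = ω₀L/R = 6273·0.00131/223 = 0.03685.
Step 5 — 3dB bandwidth: Δω = ω₀/Q = 1.702e+05 rad/s; BW = Δω/(2π) = 2.709e+04 Hz.

(a) f₀ = 998.4 Hz  (b) Q = 0.03685  (c) BW = 2.709e+04 Hz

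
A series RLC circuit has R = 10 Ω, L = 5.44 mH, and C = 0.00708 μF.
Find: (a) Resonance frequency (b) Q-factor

Step 1 — Resonance condition Im(Z)=0 gives ω₀ = 1/√(LC).
Step 2 — ω₀ = 1/√(0.00544·7.08e-09) = 1.611e+05 rad/s.
Step 3 — f₀ = ω₀/(2π) = 2.565e+04 Hz.
Step 4 — Series Q: Q = ω₀L/R = 1.611e+05·0.00544/10 = 87.66.

(a) f₀ = 2.565e+04 Hz  (b) Q = 87.66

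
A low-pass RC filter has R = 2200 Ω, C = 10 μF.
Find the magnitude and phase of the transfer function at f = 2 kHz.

Step 1 — Angular frequency: ω = 2π·2000 = 1.257e+04 rad/s.
Step 2 — Transfer function: H(jω) = 1/(1 + jωRC).
Step 3 — Denominator: 1 + jωRC = 1 + j·1.257e+04·2200·1e-05 = 1 + j276.5.
Step 4 — H = 1.308e-05 - j0.003617.
Step 5 — Magnitude: |H| = 0.003617 (-48.8 dB); phase: φ = -89.8°.

|H| = 0.003617 (-48.8 dB), φ = -89.8°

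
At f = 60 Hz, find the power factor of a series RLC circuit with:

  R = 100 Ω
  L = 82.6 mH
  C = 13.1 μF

Step 1 — Angular frequency: ω = 2π·f = 2π·60 = 377 rad/s.
Step 2 — Component impedances:
  R: Z = R = 100 Ω
  L: Z = jωL = j·377·0.0826 = 0 + j31.14 Ω
  C: Z = 1/(jωC) = -j/(ω·C) = 0 - j202.5 Ω
Step 3 — Series combination: Z_total = R + L + C = 100 - j171.3 Ω = 198.4∠-59.7° Ω.
Step 4 — Power factor: PF = cos(φ) = Re(Z)/|Z| = 100/198.4 = 0.504.
Step 5 — Type: Im(Z) = -171.3 ⇒ leading (phase φ = -59.7°).

PF = 0.504 (leading, φ = -59.7°)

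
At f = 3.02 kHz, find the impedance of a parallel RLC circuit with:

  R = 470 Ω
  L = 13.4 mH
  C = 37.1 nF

Step 1 — Angular frequency: ω = 2π·f = 2π·3020 = 1.898e+04 rad/s.
Step 2 — Component impedances:
  R: Z = R = 470 Ω
  L: Z = jωL = j·1.898e+04·0.0134 = 0 + j254.3 Ω
  C: Z = 1/(jωC) = -j/(ω·C) = 0 - j1420 Ω
Step 3 — Parallel combination: 1/Z_total = 1/R + 1/L + 1/C; Z_total = 142.3 + j215.9 Ω = 258.6∠56.6° Ω.

Z = 142.3 + j215.9 Ω = 258.6∠56.6° Ω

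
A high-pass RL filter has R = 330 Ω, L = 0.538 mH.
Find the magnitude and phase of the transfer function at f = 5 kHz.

Step 1 — Angular frequency: ω = 2π·5000 = 3.142e+04 rad/s.
Step 2 — Transfer function: H(jω) = jωL/(R + jωL).
Step 3 — Numerator jωL = j·16.9; denominator R + jωL = 330 + j16.9.
Step 4 — H = 0.002616 + j0.05108.
Step 5 — Magnitude: |H| = 0.05115 (-25.8 dB); phase: φ = 87.1°.

|H| = 0.05115 (-25.8 dB), φ = 87.1°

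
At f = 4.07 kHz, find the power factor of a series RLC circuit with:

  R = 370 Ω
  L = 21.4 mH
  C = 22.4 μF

Step 1 — Angular frequency: ω = 2π·f = 2π·4070 = 2.557e+04 rad/s.
Step 2 — Component impedances:
  R: Z = R = 370 Ω
  L: Z = jωL = j·2.557e+04·0.0214 = 0 + j547.3 Ω
  C: Z = 1/(jωC) = -j/(ω·C) = 0 - j1.746 Ω
Step 3 — Series combination: Z_total = R + L + C = 370 + j545.5 Ω = 659.1∠55.9° Ω.
Step 4 — Power factor: PF = cos(φ) = Re(Z)/|Z| = 370/659.15 = 0.5613.
Step 5 — Type: Im(Z) = 545.5 ⇒ lagging (phase φ = 55.9°).

PF = 0.5613 (lagging, φ = 55.9°)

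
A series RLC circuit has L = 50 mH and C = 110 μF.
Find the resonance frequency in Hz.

Step 1 — Resonance condition Im(Z)=0 gives ω₀ = 1/√(LC).
Step 2 — ω₀ = 1/√(0.05·0.00011) = 426.4 rad/s.
Step 3 — f₀ = ω₀/(2π) = 67.86 Hz.

f₀ = 67.86 Hz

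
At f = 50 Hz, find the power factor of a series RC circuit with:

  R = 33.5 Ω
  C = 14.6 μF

Step 1 — Angular frequency: ω = 2π·f = 2π·50 = 314.2 rad/s.
Step 2 — Component impedances:
  R: Z = R = 33.5 Ω
  C: Z = 1/(jωC) = -j/(ω·C) = 0 - j218 Ω
Step 3 — Series combination: Z_total = R + C = 33.5 - j218 Ω = 220.6∠-81.3° Ω.
Step 4 — Power factor: PF = cos(φ) = Re(Z)/|Z| = 33.5/220.6 = 0.1519.
Step 5 — Type: Im(Z) = -218 ⇒ leading (phase φ = -81.3°).

PF = 0.1519 (leading, φ = -81.3°)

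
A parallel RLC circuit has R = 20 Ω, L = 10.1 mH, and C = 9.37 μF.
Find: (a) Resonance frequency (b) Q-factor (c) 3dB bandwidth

Step 1 — Resonance: ω₀ = 1/√(LC) = 1/√(0.0101·9.37e-06) = 3251 rad/s.
Step 2 — f₀ = ω₀/(2π) = 517.4 Hz.
Step 3 — Parallel Q: Q = R/(ω₀L) = 20/(3251·0.0101) = 0.6092.
Step 4 — Bandwidth: Δω = ω₀/Q = 5336 rad/s; BW = Δω/(2π) = 849.3 Hz.

(a) f₀ = 517.4 Hz  (b) Q = 0.6092  (c) BW = 849.3 Hz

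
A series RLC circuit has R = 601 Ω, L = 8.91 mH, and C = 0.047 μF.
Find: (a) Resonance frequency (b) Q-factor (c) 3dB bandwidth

Step 1 — Resonance: ω₀ = 1/√(LC) = 1/√(0.00891·4.7e-08) = 4.887e+04 rad/s.
Step 2 — f₀ = ω₀/(2π) = 7777 Hz.
Step 3 — Series Q: Q = ω₀L/R = 4.887e+04·0.00891/601 = 0.7245.
Step 4 — Bandwidth: Δω = ω₀/Q = 6.745e+04 rad/s; BW = Δω/(2π) = 1.074e+04 Hz.

(a) f₀ = 7777 Hz  (b) Q = 0.7245  (c) BW = 1.074e+04 Hz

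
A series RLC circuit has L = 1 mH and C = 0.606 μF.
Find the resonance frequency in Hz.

Step 1 — Resonance condition Im(Z)=0 gives ω₀ = 1/√(LC).
Step 2 — ω₀ = 1/√(0.001·6.06e-07) = 4.062e+04 rad/s.
Step 3 — f₀ = ω₀/(2π) = 6465 Hz.

f₀ = 6465 Hz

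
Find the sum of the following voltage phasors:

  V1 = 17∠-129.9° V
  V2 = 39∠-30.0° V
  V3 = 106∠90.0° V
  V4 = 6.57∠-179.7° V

Step 1 — Convert each phasor to rectangular form:
  V1 = 17·(cos(-129.9°) + j·sin(-129.9°)) = -10.9 - j13.04 V
  V2 = 39·(cos(-30.0°) + j·sin(-30.0°)) = 33.77 - j19.5 V
  V3 = 106·(cos(90.0°) + j·sin(90.0°)) = 0 + j106 V
  V4 = 6.57·(cos(-179.7°) + j·sin(-179.7°)) = -6.57 - j0.0344 V
Step 2 — Sum components: V_total = 16.3 + j73.42 V.
Step 3 — Convert to polar: |V_total| = 75.21 V, ∠V_total = 77.5°.

V_total = 75.21∠77.5° V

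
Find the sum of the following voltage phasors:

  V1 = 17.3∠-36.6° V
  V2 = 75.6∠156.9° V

Step 1 — Convert each phasor to rectangular form:
  V1 = 17.3·(cos(-36.6°) + j·sin(-36.6°)) = 13.89 - j10.31 V
  V2 = 75.6·(cos(156.9°) + j·sin(156.9°)) = -69.54 + j29.66 V
Step 2 — Sum components: V_total = -55.65 + j19.35 V.
Step 3 — Convert to polar: |V_total| = 58.92 V, ∠V_total = 160.8°.

V_total = 58.92∠160.8° V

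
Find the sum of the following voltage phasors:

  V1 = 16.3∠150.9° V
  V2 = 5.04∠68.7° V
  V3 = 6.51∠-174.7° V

Step 1 — Convert each phasor to rectangular form:
  V1 = 16.3·(cos(150.9°) + j·sin(150.9°)) = -14.24 + j7.927 V
  V2 = 5.04·(cos(68.7°) + j·sin(68.7°)) = 1.831 + j4.696 V
  V3 = 6.51·(cos(-174.7°) + j·sin(-174.7°)) = -6.482 - j0.6013 V
Step 2 — Sum components: V_total = -18.89 + j12.02 V.
Step 3 — Convert to polar: |V_total| = 22.39 V, ∠V_total = 147.5°.

V_total = 22.39∠147.5° V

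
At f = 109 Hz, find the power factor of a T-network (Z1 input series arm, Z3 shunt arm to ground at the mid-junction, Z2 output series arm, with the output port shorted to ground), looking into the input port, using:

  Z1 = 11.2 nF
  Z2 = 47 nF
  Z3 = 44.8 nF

Step 1 — Angular frequency: ω = 2π·f = 2π·109 = 684.9 rad/s.
Step 2 — Component impedances:
  Z1: Z = 1/(jωC) = -j/(ω·C) = 0 - j1.304e+05 Ω
  Z2: Z = 1/(jωC) = -j/(ω·C) = 0 - j3.107e+04 Ω
  Z3: Z = 1/(jωC) = -j/(ω·C) = 0 - j3.259e+04 Ω
Step 3 — With the output port shorted to ground, the output series arm Z2 runs from the junction to ground; the shunt arm Z3 also runs from the junction to ground. They appear in parallel: Z3 || Z2 = 0 - j1.591e+04 Ω.
Step 4 — Series with input arm Z1: Z_in = Z1 + (Z3 || Z2) = 0 - j1.463e+05 Ω = 1.463e+05∠-90.0° Ω.
Step 5 — Power factor: PF = cos(φ) = Re(Z)/|Z| = 0/1.463e+05 = 0.
Step 6 — Type: Im(Z) = -1.463e+05 ⇒ leading (phase φ = -90.0°).

PF = 0 (leading, φ = -90.0°)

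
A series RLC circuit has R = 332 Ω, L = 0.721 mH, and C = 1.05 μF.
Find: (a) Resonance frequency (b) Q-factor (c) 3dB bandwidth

Step 1 — Resonance condition Im(Z)=0 gives ω₀ = 1/√(LC).
Step 2 — ω₀ = 1/√(0.000721·1.05e-06) = 3.634e+04 rad/s.
Step 3 — f₀ = ω₀/(2π) = 5784 Hz.
Step 4 — Series Q: Q = ω₀L/R = 3.634e+04·0.000721/332 = 0.07893.
Step 5 — 3dB bandwidth: Δω = ω₀/Q = 4.605e+05 rad/s; BW = Δω/(2π) = 7.329e+04 Hz.

(a) f₀ = 5784 Hz  (b) Q = 0.07893  (c) BW = 7.329e+04 Hz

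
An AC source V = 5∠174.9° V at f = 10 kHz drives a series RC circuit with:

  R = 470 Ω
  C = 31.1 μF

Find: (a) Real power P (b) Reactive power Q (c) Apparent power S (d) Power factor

Step 1 — Angular frequency: ω = 2π·f = 2π·1e+04 = 6.283e+04 rad/s.
Step 2 — Component impedances:
  R: Z = R = 470 Ω
  C: Z = 1/(jωC) = -j/(ω·C) = 0 - j0.5118 Ω
Step 3 — Series combination: Z_total = R + C = 470 - j0.5118 Ω = 470∠-0.1° Ω.
Step 4 — Source phasor: V = 5∠174.9° V = -4.98 + j0.4445 V.
Step 5 — Current: I = V / Z = -0.0106 + j0.0009341 A = 0.01064∠175.0° A.
Step 6 — Complex power: S = V·I* = 0.05319 - j5.792e-05 VA.
Step 7 — Real power: P = Re(S) = 0.05319 W.
Step 8 — Reactive power: Q = Im(S) = -5.792e-05 VAR.
Step 9 — Apparent power: |S| = 0.05319 VA.
Step 10 — Power factor: PF = P/|S| = 1 (leading).

(a) P = 0.05319 W  (b) Q = -5.792e-05 VAR  (c) S = 0.05319 VA  (d) PF = 1 (leading)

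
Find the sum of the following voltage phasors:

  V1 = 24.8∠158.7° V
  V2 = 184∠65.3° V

Step 1 — Convert each phasor to rectangular form:
  V1 = 24.8·(cos(158.7°) + j·sin(158.7°)) = -23.11 + j9.009 V
  V2 = 184·(cos(65.3°) + j·sin(65.3°)) = 76.89 + j167.2 V
Step 2 — Sum components: V_total = 53.78 + j176.2 V.
Step 3 — Convert to polar: |V_total| = 184.2 V, ∠V_total = 73.0°.

V_total = 184.2∠73.0° V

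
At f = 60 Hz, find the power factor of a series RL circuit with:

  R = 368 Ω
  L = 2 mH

Step 1 — Angular frequency: ω = 2π·f = 2π·60 = 377 rad/s.
Step 2 — Component impedances:
  R: Z = R = 368 Ω
  L: Z = jωL = j·377·0.002 = 0 + j0.754 Ω
Step 3 — Series combination: Z_total = R + L = 368 + j0.754 Ω = 368∠0.1° Ω.
Step 4 — Power factor: PF = cos(φ) = Re(Z)/|Z| = 368/368 = 1.
Step 5 — Type: Im(Z) = 0.754 ⇒ lagging (phase φ = 0.1°).

PF = 1 (lagging, φ = 0.1°)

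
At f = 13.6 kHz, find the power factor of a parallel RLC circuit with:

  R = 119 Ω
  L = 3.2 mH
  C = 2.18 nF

Step 1 — Angular frequency: ω = 2π·f = 2π·1.36e+04 = 8.545e+04 rad/s.
Step 2 — Component impedances:
  R: Z = R = 119 Ω
  L: Z = jωL = j·8.545e+04·0.0032 = 0 + j273.4 Ω
  C: Z = 1/(jωC) = -j/(ω·C) = 0 - j5368 Ω
Step 3 — Parallel combination: 1/Z_total = 1/R + 1/L + 1/C; Z_total = 101.7 + j41.99 Ω = 110∠22.4° Ω.
Step 4 — Power factor: PF = cos(φ) = Re(Z)/|Z| = 101.66/109.99 = 0.9243.
Step 5 — Type: Im(Z) = 41.99 ⇒ lagging (phase φ = 22.4°).

PF = 0.9243 (lagging, φ = 22.4°)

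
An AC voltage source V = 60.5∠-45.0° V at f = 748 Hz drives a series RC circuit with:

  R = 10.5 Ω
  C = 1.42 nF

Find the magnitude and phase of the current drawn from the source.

Step 1 — Angular frequency: ω = 2π·f = 2π·748 = 4700 rad/s.
Step 2 — Component impedances:
  R: Z = R = 10.5 Ω
  C: Z = 1/(jωC) = -j/(ω·C) = 0 - j1.498e+05 Ω
Step 3 — Series combination: Z_total = R + C = 10.5 - j1.498e+05 Ω = 1.498e+05∠-90.0° Ω.
Step 4 — Source phasor: V = 60.5∠-45.0° V = 42.78 - j42.78 V.
Step 5 — Ohm's law: I = V / Z_total = (42.78 - j42.78) / (10.5 - j1.498e+05) = 0.0002855 + j0.0002855 A.
Step 6 — Convert to polar: |I| = 0.0004038 A, ∠I = 45.0°.

I = 0.0004038∠45.0° A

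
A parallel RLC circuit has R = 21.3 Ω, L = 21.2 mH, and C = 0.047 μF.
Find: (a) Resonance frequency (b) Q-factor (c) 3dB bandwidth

Step 1 — Resonance: ω₀ = 1/√(LC) = 1/√(0.0212·4.7e-08) = 3.168e+04 rad/s.
Step 2 — f₀ = ω₀/(2π) = 5042 Hz.
Step 3 — Parallel Q: Q = R/(ω₀L) = 21.3/(3.168e+04·0.0212) = 0.03171.
Step 4 — Bandwidth: Δω = ω₀/Q = 9.989e+05 rad/s; BW = Δω/(2π) = 1.59e+05 Hz.

(a) f₀ = 5042 Hz  (b) Q = 0.03171  (c) BW = 1.59e+05 Hz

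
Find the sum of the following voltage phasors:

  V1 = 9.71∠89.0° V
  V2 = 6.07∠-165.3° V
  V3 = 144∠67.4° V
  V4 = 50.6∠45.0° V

Step 1 — Convert each phasor to rectangular form:
  V1 = 9.71·(cos(89.0°) + j·sin(89.0°)) = 0.1695 + j9.709 V
  V2 = 6.07·(cos(-165.3°) + j·sin(-165.3°)) = -5.871 - j1.54 V
  V3 = 144·(cos(67.4°) + j·sin(67.4°)) = 55.34 + j132.9 V
  V4 = 50.6·(cos(45.0°) + j·sin(45.0°)) = 35.78 + j35.78 V
Step 2 — Sum components: V_total = 85.42 + j176.9 V.
Step 3 — Convert to polar: |V_total| = 196.4 V, ∠V_total = 64.2°.

V_total = 196.4∠64.2° V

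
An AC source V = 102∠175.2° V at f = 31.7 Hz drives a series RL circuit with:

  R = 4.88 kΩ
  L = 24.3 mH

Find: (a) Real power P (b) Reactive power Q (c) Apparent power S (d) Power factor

Step 1 — Angular frequency: ω = 2π·f = 2π·31.7 = 199.2 rad/s.
Step 2 — Component impedances:
  R: Z = R = 4880 Ω
  L: Z = jωL = j·199.2·0.0243 = 0 + j4.84 Ω
Step 3 — Series combination: Z_total = R + L = 4880 + j4.84 Ω = 4880∠0.1° Ω.
Step 4 — Source phasor: V = 102∠175.2° V = -101.6 + j8.535 V.
Step 5 — Current: I = V / Z = -0.02083 + j0.00177 A = 0.0209∠175.1° A.
Step 6 — Complex power: S = V·I* = 2.132 + j0.002114 VA.
Step 7 — Real power: P = Re(S) = 2.132 W.
Step 8 — Reactive power: Q = Im(S) = 0.002114 VAR.
Step 9 — Apparent power: |S| = 2.132 VA.
Step 10 — Power factor: PF = P/|S| = 1 (lagging).

(a) P = 2.132 W  (b) Q = 0.002114 VAR  (c) S = 2.132 VA  (d) PF = 1 (lagging)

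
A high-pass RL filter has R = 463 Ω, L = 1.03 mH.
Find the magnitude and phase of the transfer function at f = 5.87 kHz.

Step 1 — Angular frequency: ω = 2π·5870 = 3.688e+04 rad/s.
Step 2 — Transfer function: H(jω) = jωL/(R + jωL).
Step 3 — Numerator jωL = j·37.99; denominator R + jωL = 463 + j37.99.
Step 4 — H = 0.006687 + j0.0815.
Step 5 — Magnitude: |H| = 0.08177 (-21.7 dB); phase: φ = 85.3°.

|H| = 0.08177 (-21.7 dB), φ = 85.3°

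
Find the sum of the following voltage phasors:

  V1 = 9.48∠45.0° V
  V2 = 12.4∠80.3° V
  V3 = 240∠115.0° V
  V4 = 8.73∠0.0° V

Step 1 — Convert each phasor to rectangular form:
  V1 = 9.48·(cos(45.0°) + j·sin(45.0°)) = 6.703 + j6.703 V
  V2 = 12.4·(cos(80.3°) + j·sin(80.3°)) = 2.089 + j12.22 V
  V3 = 240·(cos(115.0°) + j·sin(115.0°)) = -101.4 + j217.5 V
  V4 = 8.73·(cos(0.0°) + j·sin(0.0°)) = 8.73 V
Step 2 — Sum components: V_total = -83.91 + j236.4 V.
Step 3 — Convert to polar: |V_total| = 250.9 V, ∠V_total = 109.5°.

V_total = 250.9∠109.5° V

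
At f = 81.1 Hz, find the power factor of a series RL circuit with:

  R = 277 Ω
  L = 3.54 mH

Step 1 — Angular frequency: ω = 2π·f = 2π·81.1 = 509.6 rad/s.
Step 2 — Component impedances:
  R: Z = R = 277 Ω
  L: Z = jωL = j·509.6·0.00354 = 0 + j1.804 Ω
Step 3 — Series combination: Z_total = R + L = 277 + j1.804 Ω = 277∠0.4° Ω.
Step 4 — Power factor: PF = cos(φ) = Re(Z)/|Z| = 277/277 = 1.
Step 5 — Type: Im(Z) = 1.804 ⇒ lagging (phase φ = 0.4°).

PF = 1 (lagging, φ = 0.4°)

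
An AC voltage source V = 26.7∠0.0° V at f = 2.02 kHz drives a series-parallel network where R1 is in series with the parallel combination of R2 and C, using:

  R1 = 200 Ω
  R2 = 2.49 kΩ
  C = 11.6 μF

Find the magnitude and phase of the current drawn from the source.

Step 1 — Angular frequency: ω = 2π·f = 2π·2020 = 1.269e+04 rad/s.
Step 2 — Component impedances:
  R1: Z = R = 200 Ω
  R2: Z = R = 2490 Ω
  C: Z = 1/(jωC) = -j/(ω·C) = 0 - j6.792 Ω
Step 3 — Parallel branch: R2 || C = 1/(1/R2 + 1/C) = 0.01853 - j6.792 Ω.
Step 4 — Series with R1: Z_total = R1 + (R2 || C) = 200 - j6.792 Ω = 200.1∠-1.9° Ω.
Step 5 — Source phasor: V = 26.7∠0.0° V = 26.7 V.
Step 6 — Ohm's law: I = V / Z_total = (26.7) / (200 - j6.792) = 0.1333 + j0.004528 A.
Step 7 — Convert to polar: |I| = 0.1334 A, ∠I = 1.9°.

I = 0.1334∠1.9° A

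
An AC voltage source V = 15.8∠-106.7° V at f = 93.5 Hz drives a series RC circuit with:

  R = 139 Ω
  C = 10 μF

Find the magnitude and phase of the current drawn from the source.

Step 1 — Angular frequency: ω = 2π·f = 2π·93.5 = 587.5 rad/s.
Step 2 — Component impedances:
  R: Z = R = 139 Ω
  C: Z = 1/(jωC) = -j/(ω·C) = 0 - j170.2 Ω
Step 3 — Series combination: Z_total = R + C = 139 - j170.2 Ω = 219.8∠-50.8° Ω.
Step 4 — Source phasor: V = 15.8∠-106.7° V = -4.54 - j15.13 V.
Step 5 — Ohm's law: I = V / Z_total = (-4.54 - j15.13) / (139 - j170.2) = 0.04027 - j0.05956 A.
Step 6 — Convert to polar: |I| = 0.0719 A, ∠I = -55.9°.

I = 0.0719∠-55.9° A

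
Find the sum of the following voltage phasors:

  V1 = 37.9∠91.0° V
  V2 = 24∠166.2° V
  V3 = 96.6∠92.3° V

Step 1 — Convert each phasor to rectangular form:
  V1 = 37.9·(cos(91.0°) + j·sin(91.0°)) = -0.6614 + j37.89 V
  V2 = 24·(cos(166.2°) + j·sin(166.2°)) = -23.31 + j5.725 V
  V3 = 96.6·(cos(92.3°) + j·sin(92.3°)) = -3.877 + j96.52 V
Step 2 — Sum components: V_total = -27.85 + j140.1 V.
Step 3 — Convert to polar: |V_total| = 142.9 V, ∠V_total = 101.2°.

V_total = 142.9∠101.2° V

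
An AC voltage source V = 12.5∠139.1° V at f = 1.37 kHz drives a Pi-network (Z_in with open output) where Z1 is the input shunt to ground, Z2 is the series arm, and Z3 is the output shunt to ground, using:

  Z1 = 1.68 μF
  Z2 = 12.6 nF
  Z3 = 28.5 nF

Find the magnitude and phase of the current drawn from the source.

Step 1 — Angular frequency: ω = 2π·f = 2π·1370 = 8608 rad/s.
Step 2 — Component impedances:
  Z1: Z = 1/(jωC) = -j/(ω·C) = 0 - j69.15 Ω
  Z2: Z = 1/(jωC) = -j/(ω·C) = 0 - j9220 Ω
  Z3: Z = 1/(jωC) = -j/(ω·C) = 0 - j4076 Ω
Step 3 — With open output, the series arm Z2 and the output shunt Z3 appear in series to ground: Z2 + Z3 = 0 - j1.33e+04 Ω.
Step 4 — Parallel with input shunt Z1: Z_in = Z1 || (Z2 + Z3) = 0 - j68.79 Ω = 68.79∠-90.0° Ω.
Step 5 — Source phasor: V = 12.5∠139.1° V = -9.448 + j8.184 V.
Step 6 — Ohm's law: I = V / Z_total = (-9.448 + j8.184) / (0 - j68.79) = -0.119 - j0.1373 A.
Step 7 — Convert to polar: |I| = 0.1817 A, ∠I = -130.9°.

I = 0.1817∠-130.9° A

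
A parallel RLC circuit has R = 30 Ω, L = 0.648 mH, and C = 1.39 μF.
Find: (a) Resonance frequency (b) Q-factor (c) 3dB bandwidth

Step 1 — Resonance: ω₀ = 1/√(LC) = 1/√(0.000648·1.39e-06) = 3.332e+04 rad/s.
Step 2 — f₀ = ω₀/(2π) = 5303 Hz.
Step 3 — Parallel Q: Q = R/(ω₀L) = 30/(3.332e+04·0.000648) = 1.389.
Step 4 — Bandwidth: Δω = ω₀/Q = 2.398e+04 rad/s; BW = Δω/(2π) = 3817 Hz.

(a) f₀ = 5303 Hz  (b) Q = 1.389  (c) BW = 3817 Hz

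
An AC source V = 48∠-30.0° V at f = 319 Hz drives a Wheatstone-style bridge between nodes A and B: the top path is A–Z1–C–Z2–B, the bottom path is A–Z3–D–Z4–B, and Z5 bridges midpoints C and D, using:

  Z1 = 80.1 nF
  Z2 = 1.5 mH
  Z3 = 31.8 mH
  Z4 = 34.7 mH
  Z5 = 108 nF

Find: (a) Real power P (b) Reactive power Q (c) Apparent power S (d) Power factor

Step 1 — Angular frequency: ω = 2π·f = 2π·319 = 2004 rad/s.
Step 2 — Component impedances:
  Z1: Z = 1/(jωC) = -j/(ω·C) = 0 - j6229 Ω
  Z2: Z = jωL = j·2004·0.0015 = 0 + j3.007 Ω
  Z3: Z = jωL = j·2004·0.0318 = 0 + j63.74 Ω
  Z4: Z = jωL = j·2004·0.0347 = 0 + j69.55 Ω
  Z5: Z = 1/(jωC) = -j/(ω·C) = 0 - j4620 Ω
Step 3 — Bridge requires nodal analysis (the Z5 bridge couples midpoints C and D, so the two paths cannot be reduced to a simple series/parallel combination). Setting node B to ground and injecting 1 A at node A, the 3-node admittance system at A, C, D solves to V_A = Z_AB = 0 + j137.3 Ω = 137.3∠90.0° Ω.
Step 4 — Source phasor: V = 48∠-30.0° V = 41.57 - j24 V.
Step 5 — Current: I = V / Z = -0.1748 - j0.3027 A = 0.3496∠-120.0° A.
Step 6 — Complex power: S = V·I* = 0 + j16.78 VA.
Step 7 — Real power: P = Re(S) = 0 W.
Step 8 — Reactive power: Q = Im(S) = 16.78 VAR.
Step 9 — Apparent power: |S| = 16.78 VA.
Step 10 — Power factor: PF = P/|S| = 0 (lagging).

(a) P = 0 W  (b) Q = 16.78 VAR  (c) S = 16.78 VA  (d) PF = 0 (lagging)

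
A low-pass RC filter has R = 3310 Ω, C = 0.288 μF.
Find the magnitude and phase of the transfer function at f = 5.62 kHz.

Step 1 — Angular frequency: ω = 2π·5620 = 3.531e+04 rad/s.
Step 2 — Transfer function: H(jω) = 1/(1 + jωRC).
Step 3 — Denominator: 1 + jωRC = 1 + j·3.531e+04·3310·2.88e-07 = 1 + j33.66.
Step 4 — H = 0.0008817 - j0.02968.
Step 5 — Magnitude: |H| = 0.02969 (-30.5 dB); phase: φ = -88.3°.

|H| = 0.02969 (-30.5 dB), φ = -88.3°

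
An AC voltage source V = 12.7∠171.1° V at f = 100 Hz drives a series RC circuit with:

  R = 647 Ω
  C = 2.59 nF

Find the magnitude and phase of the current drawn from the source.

Step 1 — Angular frequency: ω = 2π·f = 2π·100 = 628.3 rad/s.
Step 2 — Component impedances:
  R: Z = R = 647 Ω
  C: Z = 1/(jωC) = -j/(ω·C) = 0 - j6.145e+05 Ω
Step 3 — Series combination: Z_total = R + C = 647 - j6.145e+05 Ω = 6.145e+05∠-89.9° Ω.
Step 4 — Source phasor: V = 12.7∠171.1° V = -12.55 + j1.965 V.
Step 5 — Ohm's law: I = V / Z_total = (-12.55 + j1.965) / (647 - j6.145e+05) = -3.219e-06 - j2.042e-05 A.
Step 6 — Convert to polar: |I| = 2.067e-05 A, ∠I = -99.0°.

I = 2.067e-05∠-99.0° A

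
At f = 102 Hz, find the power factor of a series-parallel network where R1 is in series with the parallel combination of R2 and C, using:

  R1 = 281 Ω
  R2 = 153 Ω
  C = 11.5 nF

Step 1 — Angular frequency: ω = 2π·f = 2π·102 = 640.9 rad/s.
Step 2 — Component impedances:
  R1: Z = R = 281 Ω
  R2: Z = R = 153 Ω
  C: Z = 1/(jωC) = -j/(ω·C) = 0 - j1.357e+05 Ω
Step 3 — Parallel branch: R2 || C = 1/(1/R2 + 1/C) = 153 - j0.1725 Ω.
Step 4 — Series with R1: Z_total = R1 + (R2 || C) = 434 - j0.1725 Ω = 434∠-0.0° Ω.
Step 5 — Power factor: PF = cos(φ) = Re(Z)/|Z| = 434/434 = 1.
Step 6 — Type: Im(Z) = -0.1725 ⇒ leading (phase φ = -0.0°).

PF = 1 (leading, φ = -0.0°)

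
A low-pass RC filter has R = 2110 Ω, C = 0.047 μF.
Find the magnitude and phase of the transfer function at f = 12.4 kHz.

Step 1 — Angular frequency: ω = 2π·1.24e+04 = 7.791e+04 rad/s.
Step 2 — Transfer function: H(jω) = 1/(1 + jωRC).
Step 3 — Denominator: 1 + jωRC = 1 + j·7.791e+04·2110·4.7e-08 = 1 + j7.726.
Step 4 — H = 0.01647 - j0.1273.
Step 5 — Magnitude: |H| = 0.1284 (-17.8 dB); phase: φ = -82.6°.

|H| = 0.1284 (-17.8 dB), φ = -82.6°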